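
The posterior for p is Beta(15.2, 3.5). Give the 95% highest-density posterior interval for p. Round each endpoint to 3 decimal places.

The posterior is unimodal and skewed, so the HPD interval has equal density at both endpoints and is the shortest 95% interval.
Solving f(0.640) = f(0.965) with F(0.965) − F(0.640) = 0.95 gives [0.640, 0.965].
For comparison, the equal-tailed interval is [0.613, 0.950]; the HPD is narrower and shifted toward the mode.

[0.640, 0.965]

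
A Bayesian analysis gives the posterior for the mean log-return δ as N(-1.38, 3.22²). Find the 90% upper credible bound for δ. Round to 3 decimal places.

Need U with P(δ ≤ U) = 0.90: U = -1.38 + z_{0.1}·3.22.
z = 1.282; U = -1.38 + 1.282 × 3.22 = 2.747.

2.747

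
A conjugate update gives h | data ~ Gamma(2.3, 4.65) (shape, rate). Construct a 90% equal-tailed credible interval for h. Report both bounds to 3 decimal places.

[0.104, 1.123]

Posterior: Gamma(shape 2.3, rate 4.65).
Equal-tailed 90% interval: Gamma(2.3, 4.65) quantiles at 0.05 and 0.95.
Posterior mean ≈ 0.495, SD ≈ 0.326; a Normal approximation gives roughly [-0.042, 1.031].
Exact: lower = 0.104; upper = 1.123.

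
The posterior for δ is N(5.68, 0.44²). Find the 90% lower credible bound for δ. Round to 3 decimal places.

Need L with P(δ ≥ L) = 0.90: L = 5.68 − z_{0.1}·0.44.
z = 1.282; L = 5.68 − 1.282 × 0.44 = 5.116.

5.116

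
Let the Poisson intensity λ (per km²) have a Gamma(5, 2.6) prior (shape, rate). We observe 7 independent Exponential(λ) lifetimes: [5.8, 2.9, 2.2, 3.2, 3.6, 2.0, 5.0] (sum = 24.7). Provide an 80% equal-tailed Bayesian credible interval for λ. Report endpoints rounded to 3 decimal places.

Posterior: Gamma(5+7, 2.6+24.7) = Gamma(12, 27.3) (shape, rate).
Equal-tailed 80% interval: Gamma(12, 27.3) quantiles at 0.1 and 0.9.
Posterior mean ≈ 0.440, SD ≈ 0.127; a Normal approximation gives roughly [0.277, 0.602].
Exact: lower = 0.287; upper = 0.608.

[0.287, 0.608]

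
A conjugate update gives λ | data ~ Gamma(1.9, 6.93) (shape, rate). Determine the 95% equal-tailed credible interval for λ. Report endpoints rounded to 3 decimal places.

Posterior: Gamma(shape 1.9, rate 6.93).
Equal-tailed 95% interval: Gamma(1.9, 6.93) quantiles at 0.025 and 0.975.
Posterior mean ≈ 0.274, SD ≈ 0.199; a Normal approximation gives roughly [-0.116, 0.664].
Exact: lower = 0.031; upper = 0.779.

[0.031, 0.779]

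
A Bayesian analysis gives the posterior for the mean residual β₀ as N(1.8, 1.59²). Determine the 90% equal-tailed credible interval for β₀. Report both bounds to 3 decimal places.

[-0.815, 4.415]

The posterior is symmetric, so the 90% equal-tailed interval is β₀ = 1.8 ± z·1.59 with z = 1.645.
Half-width: 1.645 × 1.59 = 2.615.
1.8 − 2.615 = -0.815; 1.8 + 2.615 = 4.415.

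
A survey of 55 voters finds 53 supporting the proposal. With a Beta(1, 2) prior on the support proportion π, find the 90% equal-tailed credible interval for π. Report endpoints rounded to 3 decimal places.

[0.870, 0.976]

Posterior: Beta(1+53, 2+2) = Beta(54, 4).
Equal-tailed 90% interval: the 0.05 and 0.95 quantiles of Beta(54, 4).
Posterior mean ≈ 0.931, SD ≈ 0.033; a Normal approximation gives roughly [0.877, 0.985].
Exact: F⁻¹(0.05) = 0.870; F⁻¹(0.95) = 0.976.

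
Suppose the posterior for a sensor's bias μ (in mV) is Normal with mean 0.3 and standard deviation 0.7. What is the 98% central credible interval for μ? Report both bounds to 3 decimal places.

The posterior is symmetric, so the 98% equal-tailed interval is μ = 0.3 ± z·0.7 with z = 2.326.
Half-width: 2.326 × 0.7 = 1.628.
0.3 − 1.628 = -1.328; 0.3 + 1.628 = 1.928.

[-1.328, 1.928]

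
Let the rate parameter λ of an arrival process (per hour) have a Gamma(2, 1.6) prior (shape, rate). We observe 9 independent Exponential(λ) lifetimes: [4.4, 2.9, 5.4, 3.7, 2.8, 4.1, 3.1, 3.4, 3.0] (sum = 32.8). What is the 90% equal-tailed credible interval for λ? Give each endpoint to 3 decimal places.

[0.179, 0.493]

Posterior: Gamma(2+9, 1.6+32.8) = Gamma(11, 34.4) (shape, rate).
Equal-tailed 90% interval: Gamma(11, 34.4) quantiles at 0.05 and 0.95.
Posterior mean ≈ 0.320, SD ≈ 0.096; a Normal approximation gives roughly [0.161, 0.478].
Exact: lower = 0.179; upper = 0.493.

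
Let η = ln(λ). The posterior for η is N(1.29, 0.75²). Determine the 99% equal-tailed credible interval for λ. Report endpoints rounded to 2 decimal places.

On the log scale the 99% interval is 1.29 ± 2.576 × 0.75 = [-0.6419, 3.2219].
Exponentiate: [e^-0.6419, e^3.2219] = [0.53, 25.08].

[0.53, 25.08]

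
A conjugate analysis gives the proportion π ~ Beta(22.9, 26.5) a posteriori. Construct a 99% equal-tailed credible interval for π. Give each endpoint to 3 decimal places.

[0.289, 0.644]

Posterior: Beta(22.9, 26.5).
Equal-tailed 99% interval: the 0.005 and 0.995 quantiles of Beta(22.9, 26.5).
Posterior mean ≈ 0.464, SD ≈ 0.070; a Normal approximation gives roughly [0.283, 0.644].
Exact: F⁻¹(0.005) = 0.289; F⁻¹(0.995) = 0.644.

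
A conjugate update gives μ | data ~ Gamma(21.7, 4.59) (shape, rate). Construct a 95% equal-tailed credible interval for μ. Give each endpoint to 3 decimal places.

Posterior: Gamma(shape 21.7, rate 4.59).
Equal-tailed 95% interval: Gamma(21.7, 4.59) quantiles at 0.025 and 0.975.
Posterior mean ≈ 4.728, SD ≈ 1.015; a Normal approximation gives roughly [2.739, 6.717].
Exact: lower = 2.952; upper = 6.914.

[2.952, 6.914]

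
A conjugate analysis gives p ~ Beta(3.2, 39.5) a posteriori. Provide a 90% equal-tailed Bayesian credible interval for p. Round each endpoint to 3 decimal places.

Posterior: Beta(3.2, 39.5).
Equal-tailed 90% interval: the 0.05 and 0.95 quantiles of Beta(3.2, 39.5).
Posterior mean ≈ 0.075, SD ≈ 0.040; a Normal approximation gives roughly [0.009, 0.140].
Exact: F⁻¹(0.05) = 0.022; F⁻¹(0.95) = 0.150.

[0.022, 0.150]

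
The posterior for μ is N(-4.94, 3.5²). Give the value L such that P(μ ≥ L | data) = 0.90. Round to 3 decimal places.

Need L with P(μ ≥ L) = 0.90: L = -4.94 − z_{0.1}·3.5.
z = 1.282; L = -4.94 − 1.282 × 3.5 = -9.425.

-9.425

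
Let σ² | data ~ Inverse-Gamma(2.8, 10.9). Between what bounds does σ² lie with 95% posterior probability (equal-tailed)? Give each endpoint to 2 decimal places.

Inverse-Gamma(2.8, 10.9) quantiles: F⁻¹(0.025) and F⁻¹(0.975).
Equivalently, 1/σ² ~ Gamma(2.8, rate = 10.9); invert its 0.975 and 0.025 quantiles.
Posterior mean ≈ 6.06, SD ≈ 6.77; a Normal approximation gives roughly [-7.21, 19.33].
Exact: lower = 1.58; upper = 20.40.

[1.58, 20.40]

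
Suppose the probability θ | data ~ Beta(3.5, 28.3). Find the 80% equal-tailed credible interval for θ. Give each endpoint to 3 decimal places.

Posterior: Beta(3.5, 28.3).
Equal-tailed 80% interval: the 0.1 and 0.9 quantiles of Beta(3.5, 28.3).
Posterior mean ≈ 0.110, SD ≈ 0.055; a Normal approximation gives roughly [0.040, 0.180].
Exact: F⁻¹(0.1) = 0.047; F⁻¹(0.9) = 0.184.

[0.047, 0.184]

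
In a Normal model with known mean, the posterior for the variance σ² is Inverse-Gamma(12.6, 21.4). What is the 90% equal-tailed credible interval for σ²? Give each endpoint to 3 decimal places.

Inverse-Gamma(12.6, 21.4) quantiles: F⁻¹(0.05) and F⁻¹(0.95).
Equivalently, 1/σ² ~ Gamma(12.6, rate = 21.4); invert its 0.95 and 0.05 quantiles.
Posterior mean ≈ 1.845, SD ≈ 0.567; a Normal approximation gives roughly [0.913, 2.777].
Exact: lower = 1.129; upper = 2.899.

[1.129, 2.899]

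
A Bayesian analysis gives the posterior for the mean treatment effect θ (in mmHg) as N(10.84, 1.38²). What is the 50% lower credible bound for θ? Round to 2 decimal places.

10.84

Need L with P(θ ≥ L) = 0.50: L = 10.84 − z_{0.5}·1.38.
z = 0.000; L = 10.84 − 0.000 × 1.38 = 10.84.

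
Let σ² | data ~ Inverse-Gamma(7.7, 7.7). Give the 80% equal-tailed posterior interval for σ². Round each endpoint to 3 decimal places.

[0.675, 1.740]

Inverse-Gamma(7.7, 7.7) quantiles: F⁻¹(0.1) and F⁻¹(0.9).
Equivalently, 1/σ² ~ Gamma(7.7, rate = 7.7); invert its 0.9 and 0.1 quantiles.
Posterior mean ≈ 1.149, SD ≈ 0.481; a Normal approximation gives roughly [0.532, 1.766].
Exact: lower = 0.675; upper = 1.740.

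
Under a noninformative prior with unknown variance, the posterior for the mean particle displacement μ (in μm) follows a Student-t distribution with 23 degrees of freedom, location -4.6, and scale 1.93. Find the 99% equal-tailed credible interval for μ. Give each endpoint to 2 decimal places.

[-10.02, 0.82]

The t_23 distribution is symmetric; the 99% interval is -4.6 ± t·1.93 with t_{0.995,23} = 2.807.
Half-width: 2.807 × 1.93 = 5.42.
-4.6 − 5.42 = -10.02; -4.6 + 5.42 = 0.82.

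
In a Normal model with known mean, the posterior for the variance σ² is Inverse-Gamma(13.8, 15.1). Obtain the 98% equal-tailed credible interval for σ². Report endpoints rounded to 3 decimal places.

[0.632, 2.272]

Inverse-Gamma(13.8, 15.1) quantiles: F⁻¹(0.01) and F⁻¹(0.99).
Equivalently, 1/σ² ~ Gamma(13.8, rate = 15.1); invert its 0.99 and 0.01 quantiles.
Posterior mean ≈ 1.180, SD ≈ 0.343; a Normal approximation gives roughly [0.381, 1.979].
Exact: lower = 0.632; upper = 2.272.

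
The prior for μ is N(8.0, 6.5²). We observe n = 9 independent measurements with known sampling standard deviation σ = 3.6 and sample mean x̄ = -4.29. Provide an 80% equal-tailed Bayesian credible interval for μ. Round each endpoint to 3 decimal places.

Posterior precision = 1/6.5² + 9/3.6² = 0.0237 + 0.6944 = 0.7181, so posterior SD = 1.1801.
Posterior mean = (8.0/6.5² + 9·-4.29/3.6²) / 0.7181 = -3.8849.
Interval: -3.8849 ± 1.282 × 1.1801 → [-5.397, -2.373].

[-5.397, -2.373]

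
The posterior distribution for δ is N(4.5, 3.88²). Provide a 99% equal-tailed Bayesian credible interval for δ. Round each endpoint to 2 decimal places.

[-5.49, 14.49]

The posterior is symmetric, so the 99% equal-tailed interval is δ = 4.5 ± z·3.88 with z = 2.576.
Half-width: 2.576 × 3.88 = 9.99.
4.5 − 9.99 = -5.49; 4.5 + 9.99 = 14.49.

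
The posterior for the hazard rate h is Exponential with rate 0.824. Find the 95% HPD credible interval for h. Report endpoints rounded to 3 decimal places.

[0.000, 3.636]

The exponential density is strictly decreasing on [0, ∞), so the HPD interval is anchored at 0: [0, q] with P(h ≤ q) = 0.95.
q = −ln(1 − 0.95) / 0.824 = 2.9957 / 0.824 = 3.636.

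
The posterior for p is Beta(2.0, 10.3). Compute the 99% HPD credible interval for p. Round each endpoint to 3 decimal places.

[0.001, 0.461]

The posterior is unimodal and skewed, so the HPD interval has equal density at both endpoints and is the shortest 99% interval.
Solving f(0.001) = f(0.461) with F(0.461) − F(0.001) = 0.99 gives [0.001, 0.461].
For comparison, the equal-tailed interval is [0.010, 0.499]; the HPD is narrower and shifted toward the mode.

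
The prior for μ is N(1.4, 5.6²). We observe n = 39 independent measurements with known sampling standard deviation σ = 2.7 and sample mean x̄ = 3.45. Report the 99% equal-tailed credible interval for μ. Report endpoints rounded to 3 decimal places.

Posterior precision = 1/5.6² + 39/2.7² = 0.0319 + 5.3498 = 5.3817, so posterior SD = 0.4311.
Posterior mean = (1.4/5.6² + 39·3.45/2.7²) / 5.3817 = 3.4379.
Interval: 3.4379 ± 2.576 × 0.4311 → [2.328, 4.548].

[2.328, 4.548]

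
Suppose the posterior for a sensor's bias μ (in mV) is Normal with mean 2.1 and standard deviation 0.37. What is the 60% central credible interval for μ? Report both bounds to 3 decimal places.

[1.789, 2.411]

The posterior is symmetric, so the 60% equal-tailed interval is μ = 2.1 ± z·0.37 with z = 0.842.
Half-width: 0.842 × 0.37 = 0.311.
2.1 − 0.311 = 1.789; 2.1 + 0.311 = 2.411.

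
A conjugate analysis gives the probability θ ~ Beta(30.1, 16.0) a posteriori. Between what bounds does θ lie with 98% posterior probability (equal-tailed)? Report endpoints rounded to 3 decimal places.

[0.484, 0.802]

Posterior: Beta(30.1, 16.0).
Equal-tailed 98% interval: the 0.01 and 0.99 quantiles of Beta(30.1, 16.0).
Posterior mean ≈ 0.653, SD ≈ 0.069; a Normal approximation gives roughly [0.492, 0.814].
Exact: F⁻¹(0.01) = 0.484; F⁻¹(0.99) = 0.802.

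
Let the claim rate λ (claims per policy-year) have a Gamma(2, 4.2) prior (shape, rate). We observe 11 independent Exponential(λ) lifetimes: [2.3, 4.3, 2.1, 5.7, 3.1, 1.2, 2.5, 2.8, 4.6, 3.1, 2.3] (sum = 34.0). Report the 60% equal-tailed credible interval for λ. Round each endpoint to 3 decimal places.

[0.259, 0.416]

Posterior: Gamma(2+11, 4.2+34.0) = Gamma(13, 38.2) (shape, rate).
Equal-tailed 60% interval: Gamma(13, 38.2) quantiles at 0.2 and 0.8.
Posterior mean ≈ 0.340, SD ≈ 0.094; a Normal approximation gives roughly [0.261, 0.420].
Exact: lower = 0.259; upper = 0.416.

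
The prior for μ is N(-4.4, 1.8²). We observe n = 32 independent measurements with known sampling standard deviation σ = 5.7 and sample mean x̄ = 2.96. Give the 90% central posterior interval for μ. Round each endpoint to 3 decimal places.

[-0.242, 2.650]

Posterior precision = 1/1.8² + 32/5.7² = 0.3086 + 0.9849 = 1.2936, so posterior SD = 0.8792.
Posterior mean = (-4.4/1.8² + 32·2.96/5.7²) / 1.2936 = 1.2039.
Interval: 1.2039 ± 1.645 × 0.8792 → [-0.242, 2.650].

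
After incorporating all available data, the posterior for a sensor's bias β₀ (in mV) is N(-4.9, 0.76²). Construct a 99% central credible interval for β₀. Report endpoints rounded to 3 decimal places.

The posterior is symmetric, so the 99% equal-tailed interval is β₀ = -4.9 ± z·0.76 with z = 2.576.
Half-width: 2.576 × 0.76 = 1.958.
-4.9 − 1.958 = -6.858; -4.9 + 1.958 = -2.942.

[-6.858, -2.942]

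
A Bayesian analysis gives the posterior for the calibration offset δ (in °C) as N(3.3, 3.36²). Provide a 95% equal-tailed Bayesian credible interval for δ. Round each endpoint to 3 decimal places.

[-3.285, 9.885]

The posterior is symmetric, so the 95% equal-tailed interval is δ = 3.3 ± z·3.36 with z = 1.960.
Half-width: 1.960 × 3.36 = 6.585.
3.3 − 6.585 = -3.285; 3.3 + 6.585 = 9.885.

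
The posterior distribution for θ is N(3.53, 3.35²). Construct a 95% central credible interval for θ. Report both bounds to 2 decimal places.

[-3.04, 10.10]

The posterior is symmetric, so the 95% equal-tailed interval is θ = 3.53 ± z·3.35 with z = 1.960.
Half-width: 1.960 × 3.35 = 6.57.
3.53 − 6.57 = -3.04; 3.53 + 6.57 = 10.10.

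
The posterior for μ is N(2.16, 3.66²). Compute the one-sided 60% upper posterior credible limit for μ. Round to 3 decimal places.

3.087

Need U with P(μ ≤ U) = 0.60: U = 2.16 + z_{0.4}·3.66.
z = 0.253; U = 2.16 + 0.253 × 3.66 = 3.087.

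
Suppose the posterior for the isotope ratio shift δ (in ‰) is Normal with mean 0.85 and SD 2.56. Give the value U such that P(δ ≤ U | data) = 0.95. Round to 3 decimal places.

Need U with P(δ ≤ U) = 0.95: U = 0.85 + z_{0.05}·2.56.
z = 1.645; U = 0.85 + 1.645 × 2.56 = 5.061.

5.061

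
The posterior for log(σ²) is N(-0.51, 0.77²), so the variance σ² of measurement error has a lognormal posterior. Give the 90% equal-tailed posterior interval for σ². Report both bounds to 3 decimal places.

[0.169, 2.131]

On the log scale the 90% interval is -0.51 ± 1.645 × 0.77 = [-1.7765, 0.7565].
Exponentiate: [e^-1.7765, e^0.7565] = [0.169, 2.131].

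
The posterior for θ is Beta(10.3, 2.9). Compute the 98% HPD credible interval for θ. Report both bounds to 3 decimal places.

[0.511, 0.980]

The posterior is unimodal and skewed, so the HPD interval has equal density at both endpoints and is the shortest 98% interval.
Solving f(0.511) = f(0.980) with F(0.980) − F(0.511) = 0.98 gives [0.511, 0.980].
For comparison, the equal-tailed interval is [0.478, 0.965]; the HPD is narrower and shifted toward the mode.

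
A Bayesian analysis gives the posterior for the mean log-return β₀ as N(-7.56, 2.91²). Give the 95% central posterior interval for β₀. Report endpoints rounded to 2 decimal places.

[-13.26, -1.86]

The posterior is symmetric, so the 95% equal-tailed interval is β₀ = -7.56 ± z·2.91 with z = 1.960.
Half-width: 1.960 × 2.91 = 5.70.
-7.56 − 5.70 = -13.26; -7.56 + 5.70 = -1.86.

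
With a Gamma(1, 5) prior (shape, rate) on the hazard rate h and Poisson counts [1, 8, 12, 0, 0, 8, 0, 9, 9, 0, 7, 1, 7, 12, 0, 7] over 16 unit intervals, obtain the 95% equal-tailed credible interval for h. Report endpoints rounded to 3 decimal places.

Posterior: Gamma(1+81, 5+16) = Gamma(82, 21) (shape, rate).
Equal-tailed 95% interval: Gamma(82, 21) quantiles at 0.025 and 0.975.
Posterior mean ≈ 3.905, SD ≈ 0.431; a Normal approximation gives roughly [3.060, 4.750].
Exact: lower = 3.106; upper = 4.794.

[3.106, 4.794]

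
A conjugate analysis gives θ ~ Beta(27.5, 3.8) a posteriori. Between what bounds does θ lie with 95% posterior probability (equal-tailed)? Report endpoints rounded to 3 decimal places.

Posterior: Beta(27.5, 3.8).
Equal-tailed 95% interval: the 0.025 and 0.975 quantiles of Beta(27.5, 3.8).
Posterior mean ≈ 0.879, SD ≈ 0.057; a Normal approximation gives roughly [0.766, 0.991].
Exact: F⁻¹(0.025) = 0.746; F⁻¹(0.975) = 0.966.

[0.746, 0.966]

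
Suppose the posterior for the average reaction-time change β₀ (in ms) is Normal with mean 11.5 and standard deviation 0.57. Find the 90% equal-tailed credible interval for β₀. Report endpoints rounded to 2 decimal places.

The posterior is symmetric, so the 90% equal-tailed interval is β₀ = 11.5 ± z·0.57 with z = 1.645.
Half-width: 1.645 × 0.57 = 0.94.
11.5 − 0.94 = 10.56; 11.5 + 0.94 = 12.44.

[10.56, 12.44]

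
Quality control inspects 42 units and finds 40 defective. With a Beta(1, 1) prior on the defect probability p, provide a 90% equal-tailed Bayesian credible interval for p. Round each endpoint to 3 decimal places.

Posterior: Beta(1+40, 1+2) = Beta(41, 3).
Equal-tailed 90% interval: the 0.05 and 0.95 quantiles of Beta(41, 3).
Posterior mean ≈ 0.932, SD ≈ 0.038; a Normal approximation gives roughly [0.870, 0.994].
Exact: F⁻¹(0.05) = 0.861; F⁻¹(0.95) = 0.981.

[0.861, 0.981]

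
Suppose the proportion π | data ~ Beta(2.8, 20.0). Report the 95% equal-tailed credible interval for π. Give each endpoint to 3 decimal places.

Posterior: Beta(2.8, 20.0).
Equal-tailed 95% interval: the 0.025 and 0.975 quantiles of Beta(2.8, 20.0).
Posterior mean ≈ 0.123, SD ≈ 0.067; a Normal approximation gives roughly [-0.009, 0.255].
Exact: F⁻¹(0.025) = 0.025; F⁻¹(0.975) = 0.282.

[0.025, 0.282]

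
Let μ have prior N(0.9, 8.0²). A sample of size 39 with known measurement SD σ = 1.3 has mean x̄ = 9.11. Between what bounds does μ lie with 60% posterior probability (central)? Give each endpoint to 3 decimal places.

Posterior precision = 1/8.0² + 39/1.3² = 0.0156 + 23.0769 = 23.0925, so posterior SD = 0.2081.
Posterior mean = (0.9/8.0² + 39·9.11/1.3²) / 23.0925 = 9.1044.
Interval: 9.1044 ± 0.842 × 0.2081 → [8.929, 9.280].

[8.929, 9.280]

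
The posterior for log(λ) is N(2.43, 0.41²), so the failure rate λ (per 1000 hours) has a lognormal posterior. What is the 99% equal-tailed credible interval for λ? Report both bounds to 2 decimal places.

On the log scale the 99% interval is 2.43 ± 2.576 × 0.41 = [1.3739, 3.4861].
Exponentiate: [e^1.3739, e^3.4861] = [3.95, 32.66].

[3.95, 32.66]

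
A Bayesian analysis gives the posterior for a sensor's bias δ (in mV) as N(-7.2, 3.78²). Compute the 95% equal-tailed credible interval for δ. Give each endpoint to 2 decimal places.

[-14.61, 0.21]

The posterior is symmetric, so the 95% equal-tailed interval is δ = -7.2 ± z·3.78 with z = 1.960.
Half-width: 1.960 × 3.78 = 7.41.
-7.2 − 7.41 = -14.61; -7.2 + 7.41 = 0.21.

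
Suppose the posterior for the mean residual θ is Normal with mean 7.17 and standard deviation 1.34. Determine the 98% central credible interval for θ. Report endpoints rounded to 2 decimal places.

The posterior is symmetric, so the 98% equal-tailed interval is θ = 7.17 ± z·1.34 with z = 2.326.
Half-width: 2.326 × 1.34 = 3.12.
7.17 − 3.12 = 4.05; 7.17 + 3.12 = 10.29.

[4.05, 10.29]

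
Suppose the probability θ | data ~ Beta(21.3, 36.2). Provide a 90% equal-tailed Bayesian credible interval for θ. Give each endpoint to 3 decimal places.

[0.269, 0.477]

Posterior: Beta(21.3, 36.2).
Equal-tailed 90% interval: the 0.05 and 0.95 quantiles of Beta(21.3, 36.2).
Posterior mean ≈ 0.370, SD ≈ 0.063; a Normal approximation gives roughly [0.267, 0.474].
Exact: F⁻¹(0.05) = 0.269; F⁻¹(0.95) = 0.477.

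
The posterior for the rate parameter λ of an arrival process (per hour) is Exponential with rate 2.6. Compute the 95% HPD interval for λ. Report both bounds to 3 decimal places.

The exponential density is strictly decreasing on [0, ∞), so the HPD interval is anchored at 0: [0, q] with P(λ ≤ q) = 0.95.
q = −ln(1 − 0.95) / 2.6 = 2.9957 / 2.6 = 1.152.

[0.000, 1.152]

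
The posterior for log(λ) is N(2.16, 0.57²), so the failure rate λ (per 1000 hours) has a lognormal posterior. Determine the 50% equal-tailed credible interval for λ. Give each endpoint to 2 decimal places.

[5.90, 12.74]

On the log scale the 50% interval is 2.16 ± 0.674 × 0.57 = [1.7755, 2.5445].
Exponentiate: [e^1.7755, e^2.5445] = [5.90, 12.74].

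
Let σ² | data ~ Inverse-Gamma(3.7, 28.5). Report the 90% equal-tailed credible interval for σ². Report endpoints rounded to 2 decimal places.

Inverse-Gamma(3.7, 28.5) quantiles: F⁻¹(0.05) and F⁻¹(0.95).
Equivalently, 1/σ² ~ Gamma(3.7, rate = 28.5); invert its 0.95 and 0.05 quantiles.
Posterior mean ≈ 10.56, SD ≈ 8.10; a Normal approximation gives roughly [-2.76, 23.87].
Exact: lower = 3.89; upper = 23.85.

[3.89, 23.85]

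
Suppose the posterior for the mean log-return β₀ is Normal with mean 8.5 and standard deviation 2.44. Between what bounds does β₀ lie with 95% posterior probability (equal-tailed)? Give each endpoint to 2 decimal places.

[3.72, 13.28]

The posterior is symmetric, so the 95% equal-tailed interval is β₀ = 8.5 ± z·2.44 with z = 1.960.
Half-width: 1.960 × 2.44 = 4.78.
8.5 − 4.78 = 3.72; 8.5 + 4.78 = 13.28.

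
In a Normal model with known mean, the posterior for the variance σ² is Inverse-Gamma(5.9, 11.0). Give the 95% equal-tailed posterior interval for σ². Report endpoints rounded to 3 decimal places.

Inverse-Gamma(5.9, 11.0) quantiles: F⁻¹(0.025) and F⁻¹(0.975).
Equivalently, 1/σ² ~ Gamma(5.9, rate = 11.0); invert its 0.975 and 0.025 quantiles.
Posterior mean ≈ 2.245, SD ≈ 1.137; a Normal approximation gives roughly [0.017, 4.473].
Exact: lower = 0.954; upper = 5.134.

[0.954, 5.134]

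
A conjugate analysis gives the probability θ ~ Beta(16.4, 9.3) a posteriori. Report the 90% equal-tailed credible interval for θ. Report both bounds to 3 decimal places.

[0.479, 0.785]

Posterior: Beta(16.4, 9.3).
Equal-tailed 90% interval: the 0.05 and 0.95 quantiles of Beta(16.4, 9.3).
Posterior mean ≈ 0.638, SD ≈ 0.093; a Normal approximation gives roughly [0.485, 0.791].
Exact: F⁻¹(0.05) = 0.479; F⁻¹(0.95) = 0.785.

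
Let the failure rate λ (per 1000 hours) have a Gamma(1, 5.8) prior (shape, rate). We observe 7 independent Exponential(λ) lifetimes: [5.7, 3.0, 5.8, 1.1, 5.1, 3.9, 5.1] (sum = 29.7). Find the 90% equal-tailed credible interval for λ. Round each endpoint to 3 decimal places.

[0.112, 0.370]

Posterior: Gamma(1+7, 5.8+29.7) = Gamma(8, 35.5) (shape, rate).
Equal-tailed 90% interval: Gamma(8, 35.5) quantiles at 0.05 and 0.95.
Posterior mean ≈ 0.225, SD ≈ 0.080; a Normal approximation gives roughly [0.094, 0.356].
Exact: lower = 0.112; upper = 0.370.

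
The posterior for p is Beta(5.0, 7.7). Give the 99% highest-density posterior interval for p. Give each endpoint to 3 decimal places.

[0.098, 0.728]

The posterior is unimodal and skewed, so the HPD interval has equal density at both endpoints and is the shortest 99% interval.
Solving f(0.098) = f(0.728) with F(0.728) − F(0.098) = 0.99 gives [0.098, 0.728].
For comparison, the equal-tailed interval is [0.106, 0.739]; the HPD is narrower and shifted toward the mode.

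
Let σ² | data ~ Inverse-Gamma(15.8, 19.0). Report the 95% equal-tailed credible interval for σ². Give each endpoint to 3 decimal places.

[0.776, 2.112]

Inverse-Gamma(15.8, 19.0) quantiles: F⁻¹(0.025) and F⁻¹(0.975).
Equivalently, 1/σ² ~ Gamma(15.8, rate = 19.0); invert its 0.975 and 0.025 quantiles.
Posterior mean ≈ 1.284, SD ≈ 0.346; a Normal approximation gives roughly [0.606, 1.961].
Exact: lower = 0.776; upper = 2.112.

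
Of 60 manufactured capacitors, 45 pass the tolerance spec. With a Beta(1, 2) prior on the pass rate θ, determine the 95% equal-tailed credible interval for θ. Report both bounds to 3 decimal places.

Posterior: Beta(1+45, 2+15) = Beta(46, 17).
Equal-tailed 95% interval: the 0.025 and 0.975 quantiles of Beta(46, 17).
Posterior mean ≈ 0.730, SD ≈ 0.055; a Normal approximation gives roughly [0.621, 0.839].
Exact: F⁻¹(0.025) = 0.615; F⁻¹(0.975) = 0.831.

[0.615, 0.831]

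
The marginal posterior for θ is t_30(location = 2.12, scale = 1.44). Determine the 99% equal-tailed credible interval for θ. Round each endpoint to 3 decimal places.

The t_30 distribution is symmetric; the 99% interval is 2.12 ± t·1.44 with t_{0.995,30} = 2.750.
Half-width: 2.750 × 1.44 = 3.960.
2.12 − 3.960 = -1.840; 2.12 + 3.960 = 6.080.

[-1.840, 6.080]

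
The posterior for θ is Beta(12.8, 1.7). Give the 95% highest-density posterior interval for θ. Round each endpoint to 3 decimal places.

The posterior is unimodal and skewed, so the HPD interval has equal density at both endpoints and is the shortest 95% interval.
Solving f(0.723) = f(0.999) with F(0.999) − F(0.723) = 0.95 gives [0.723, 0.999].
For comparison, the equal-tailed interval is [0.681, 0.988]; the HPD is narrower and shifted toward the mode.

[0.723, 0.999]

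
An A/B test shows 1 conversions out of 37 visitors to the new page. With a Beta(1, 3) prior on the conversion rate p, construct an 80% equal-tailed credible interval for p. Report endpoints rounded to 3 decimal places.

[0.013, 0.094]

Posterior: Beta(1+1, 3+36) = Beta(2, 39).
Equal-tailed 80% interval: the 0.1 and 0.9 quantiles of Beta(2, 39).
Posterior mean ≈ 0.049, SD ≈ 0.033; a Normal approximation gives roughly [0.006, 0.091].
Exact: F⁻¹(0.1) = 0.013; F⁻¹(0.9) = 0.094.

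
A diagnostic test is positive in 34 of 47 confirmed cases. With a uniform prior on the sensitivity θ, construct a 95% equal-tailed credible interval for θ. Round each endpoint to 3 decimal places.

[0.582, 0.830]

Posterior: Beta(1+34, 1+13) = Beta(35, 14).
Equal-tailed 95% interval: the 0.025 and 0.975 quantiles of Beta(35, 14).
Posterior mean ≈ 0.714, SD ≈ 0.064; a Normal approximation gives roughly [0.589, 0.840].
Exact: F⁻¹(0.025) = 0.582; F⁻¹(0.975) = 0.830.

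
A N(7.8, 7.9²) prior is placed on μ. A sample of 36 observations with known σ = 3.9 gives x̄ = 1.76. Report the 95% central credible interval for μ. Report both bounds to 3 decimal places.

Posterior precision = 1/7.9² + 36/3.9² = 0.0160 + 2.3669 = 2.3829, so posterior SD = 0.6478.
Posterior mean = (7.8/7.9² + 36·1.76/3.9²) / 2.3829 = 1.8006.
Interval: 1.8006 ± 1.960 × 0.6478 → [0.531, 3.070].

[0.531, 3.070]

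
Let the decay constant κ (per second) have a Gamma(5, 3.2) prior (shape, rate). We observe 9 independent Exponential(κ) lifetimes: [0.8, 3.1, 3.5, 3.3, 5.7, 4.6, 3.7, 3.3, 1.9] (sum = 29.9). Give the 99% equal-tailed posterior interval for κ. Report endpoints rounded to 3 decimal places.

Posterior: Gamma(5+9, 3.2+29.9) = Gamma(14, 33.1) (shape, rate).
Equal-tailed 99% interval: Gamma(14, 33.1) quantiles at 0.005 and 0.995.
Posterior mean ≈ 0.423, SD ≈ 0.113; a Normal approximation gives roughly [0.132, 0.714].
Exact: lower = 0.188; upper = 0.770.

[0.188, 0.770]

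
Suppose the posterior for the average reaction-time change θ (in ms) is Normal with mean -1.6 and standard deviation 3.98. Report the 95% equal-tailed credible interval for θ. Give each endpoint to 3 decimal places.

The posterior is symmetric, so the 95% equal-tailed interval is θ = -1.6 ± z·3.98 with z = 1.960.
Half-width: 1.960 × 3.98 = 7.801.
-1.6 − 7.801 = -9.401; -1.6 + 7.801 = 6.201.

[-9.401, 6.201]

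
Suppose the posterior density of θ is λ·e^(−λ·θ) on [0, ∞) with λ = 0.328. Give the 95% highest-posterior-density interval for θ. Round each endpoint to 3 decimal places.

[0.000, 9.133]

The exponential density is strictly decreasing on [0, ∞), so the HPD interval is anchored at 0: [0, q] with P(θ ≤ q) = 0.95.
q = −ln(1 − 0.95) / 0.328 = 2.9957 / 0.328 = 9.133.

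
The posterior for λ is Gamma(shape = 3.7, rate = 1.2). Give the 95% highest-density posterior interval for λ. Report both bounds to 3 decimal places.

[0.482, 6.243]

The posterior is unimodal and skewed, so the HPD interval has equal density at both endpoints and is the shortest 95% interval.
Solving f(0.482) = f(6.243) with F(6.243) − F(0.482) = 0.95 gives [0.482, 6.243].
For comparison, the equal-tailed interval is [0.784, 6.927]; the HPD is narrower and shifted toward the mode.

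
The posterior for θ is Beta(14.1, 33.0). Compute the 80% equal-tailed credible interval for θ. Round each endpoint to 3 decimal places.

[0.216, 0.386]

Posterior: Beta(14.1, 33.0).
Equal-tailed 80% interval: the 0.1 and 0.9 quantiles of Beta(14.1, 33.0).
Posterior mean ≈ 0.299, SD ≈ 0.066; a Normal approximation gives roughly [0.215, 0.384].
Exact: F⁻¹(0.1) = 0.216; F⁻¹(0.9) = 0.386.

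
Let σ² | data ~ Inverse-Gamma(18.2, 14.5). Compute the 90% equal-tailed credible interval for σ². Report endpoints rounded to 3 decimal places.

[0.563, 1.229]

Inverse-Gamma(18.2, 14.5) quantiles: F⁻¹(0.05) and F⁻¹(0.95).
Equivalently, 1/σ² ~ Gamma(18.2, rate = 14.5); invert its 0.95 and 0.05 quantiles.
Posterior mean ≈ 0.843, SD ≈ 0.209; a Normal approximation gives roughly [0.499, 1.188].
Exact: lower = 0.563; upper = 1.229.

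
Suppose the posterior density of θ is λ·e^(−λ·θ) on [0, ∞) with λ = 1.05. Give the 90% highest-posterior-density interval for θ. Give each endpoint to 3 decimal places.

[0.000, 2.193]

The exponential density is strictly decreasing on [0, ∞), so the HPD interval is anchored at 0: [0, q] with P(θ ≤ q) = 0.90.
q = −ln(1 − 0.90) / 1.05 = 2.3026 / 1.05 = 2.193.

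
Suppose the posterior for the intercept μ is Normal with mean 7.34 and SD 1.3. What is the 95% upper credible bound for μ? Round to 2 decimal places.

9.48

Need U with P(μ ≤ U) = 0.95: U = 7.34 + z_{0.05}·1.3.
z = 1.645; U = 7.34 + 1.645 × 1.3 = 9.48.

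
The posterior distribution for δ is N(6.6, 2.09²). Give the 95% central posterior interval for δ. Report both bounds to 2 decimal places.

The posterior is symmetric, so the 95% equal-tailed interval is δ = 6.6 ± z·2.09 with z = 1.960.
Half-width: 1.960 × 2.09 = 4.10.
6.6 − 4.10 = 2.50; 6.6 + 4.10 = 10.70.

[2.50, 10.70]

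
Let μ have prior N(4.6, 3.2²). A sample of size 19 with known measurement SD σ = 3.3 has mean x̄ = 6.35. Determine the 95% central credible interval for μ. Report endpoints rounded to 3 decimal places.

Posterior precision = 1/3.2² + 19/3.3² = 0.0977 + 1.7447 = 1.8424, so posterior SD = 0.7367.
Posterior mean = (4.6/3.2² + 19·6.35/3.3²) / 1.8424 = 6.2572.
Interval: 6.2572 ± 1.960 × 0.7367 → [4.813, 7.701].

[4.813, 7.701]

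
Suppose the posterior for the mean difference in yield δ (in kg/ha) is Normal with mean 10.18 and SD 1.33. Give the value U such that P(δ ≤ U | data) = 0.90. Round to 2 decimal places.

Need U with P(δ ≤ U) = 0.90: U = 10.18 + z_{0.1}·1.33.
z = 1.282; U = 10.18 + 1.282 × 1.33 = 11.88.

11.88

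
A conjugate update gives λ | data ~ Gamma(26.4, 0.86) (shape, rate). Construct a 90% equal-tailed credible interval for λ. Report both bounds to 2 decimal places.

[21.57, 41.14]

Posterior: Gamma(shape 26.4, rate 0.86).
Equal-tailed 90% interval: Gamma(26.4, 0.86) quantiles at 0.05 and 0.95.
Posterior mean ≈ 30.70, SD ≈ 5.97; a Normal approximation gives roughly [20.87, 40.52].
Exact: lower = 21.57; upper = 41.14.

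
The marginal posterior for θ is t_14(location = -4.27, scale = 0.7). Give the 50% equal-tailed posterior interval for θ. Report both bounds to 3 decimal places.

The t_14 distribution is symmetric; the 50% interval is -4.27 ± t·0.7 with t_{0.75,14} = 0.692.
Half-width: 0.692 × 0.7 = 0.485.
-4.27 − 0.485 = -4.755; -4.27 + 0.485 = -3.785.

[-4.755, -3.785]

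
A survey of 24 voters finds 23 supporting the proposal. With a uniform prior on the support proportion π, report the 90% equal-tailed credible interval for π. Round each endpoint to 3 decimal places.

[0.824, 0.986]

Posterior: Beta(1+23, 1+1) = Beta(24, 2).
Equal-tailed 90% interval: the 0.05 and 0.95 quantiles of Beta(24, 2).
Posterior mean ≈ 0.923, SD ≈ 0.051; a Normal approximation gives roughly [0.839, 1.007].
Exact: F⁻¹(0.05) = 0.824; F⁻¹(0.95) = 0.986.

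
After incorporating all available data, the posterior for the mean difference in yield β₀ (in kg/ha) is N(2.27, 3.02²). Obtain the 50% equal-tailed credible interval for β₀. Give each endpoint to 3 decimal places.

The posterior is symmetric, so the 50% equal-tailed interval is β₀ = 2.27 ± z·3.02 with z = 0.674.
Half-width: 0.674 × 3.02 = 2.037.
2.27 − 2.037 = 0.233; 2.27 + 2.037 = 4.307.

[0.233, 4.307]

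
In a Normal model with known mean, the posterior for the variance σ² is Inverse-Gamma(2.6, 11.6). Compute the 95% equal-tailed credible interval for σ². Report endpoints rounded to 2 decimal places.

[1.76, 25.55]

Inverse-Gamma(2.6, 11.6) quantiles: F⁻¹(0.025) and F⁻¹(0.975).
Equivalently, 1/σ² ~ Gamma(2.6, rate = 11.6); invert its 0.975 and 0.025 quantiles.
Posterior mean ≈ 7.25, SD ≈ 9.36; a Normal approximation gives roughly [-11.09, 25.59].
Exact: lower = 1.76; upper = 25.55.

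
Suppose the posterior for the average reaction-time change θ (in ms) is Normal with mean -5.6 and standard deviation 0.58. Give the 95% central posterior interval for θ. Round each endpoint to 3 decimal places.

[-6.737, -4.463]

The posterior is symmetric, so the 95% equal-tailed interval is θ = -5.6 ± z·0.58 with z = 1.960.
Half-width: 1.960 × 0.58 = 1.137.
-5.6 − 1.137 = -6.737; -5.6 + 1.137 = -4.463.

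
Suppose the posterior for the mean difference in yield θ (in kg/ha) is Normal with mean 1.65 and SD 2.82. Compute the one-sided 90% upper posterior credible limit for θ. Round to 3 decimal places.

5.264

Need U with P(θ ≤ U) = 0.90: U = 1.65 + z_{0.1}·2.82.
z = 1.282; U = 1.65 + 1.282 × 2.82 = 5.264.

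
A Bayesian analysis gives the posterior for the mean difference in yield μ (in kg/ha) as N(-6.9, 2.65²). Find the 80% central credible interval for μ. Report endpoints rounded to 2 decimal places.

The posterior is symmetric, so the 80% equal-tailed interval is μ = -6.9 ± z·2.65 with z = 1.282.
Half-width: 1.282 × 2.65 = 3.40.
-6.9 − 3.40 = -10.30; -6.9 + 3.40 = -3.50.

[-10.30, -3.50]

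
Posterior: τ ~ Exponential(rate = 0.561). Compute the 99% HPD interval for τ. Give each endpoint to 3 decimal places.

[0.000, 8.209]

The exponential density is strictly decreasing on [0, ∞), so the HPD interval is anchored at 0: [0, q] with P(τ ≤ q) = 0.99.
q = −ln(1 − 0.99) / 0.561 = 4.6052 / 0.561 = 8.209.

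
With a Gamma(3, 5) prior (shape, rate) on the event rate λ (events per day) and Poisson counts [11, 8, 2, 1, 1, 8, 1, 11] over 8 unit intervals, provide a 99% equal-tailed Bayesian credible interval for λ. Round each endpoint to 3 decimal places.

[2.339, 5.026]

Posterior: Gamma(3+43, 5+8) = Gamma(46, 13) (shape, rate).
Equal-tailed 99% interval: Gamma(46, 13) quantiles at 0.005 and 0.995.
Posterior mean ≈ 3.538, SD ≈ 0.522; a Normal approximation gives roughly [2.195, 4.882].
Exact: lower = 2.339; upper = 5.026.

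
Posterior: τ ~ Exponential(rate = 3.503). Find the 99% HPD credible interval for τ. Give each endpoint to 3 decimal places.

[0.000, 1.315]

The exponential density is strictly decreasing on [0, ∞), so the HPD interval is anchored at 0: [0, q] with P(τ ≤ q) = 0.99.
q = −ln(1 − 0.99) / 3.503 = 4.6052 / 3.503 = 1.315.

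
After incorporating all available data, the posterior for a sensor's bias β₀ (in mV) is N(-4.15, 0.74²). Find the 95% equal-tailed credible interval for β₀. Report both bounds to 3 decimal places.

The posterior is symmetric, so the 95% equal-tailed interval is β₀ = -4.15 ± z·0.74 with z = 1.960.
Half-width: 1.960 × 0.74 = 1.450.
-4.15 − 1.450 = -5.600; -4.15 + 1.450 = -2.700.

[-5.600, -2.700]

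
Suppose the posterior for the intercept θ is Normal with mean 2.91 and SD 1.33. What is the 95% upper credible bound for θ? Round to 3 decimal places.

5.098

Need U with P(θ ≤ U) = 0.95: U = 2.91 + z_{0.05}·1.33.
z = 1.645; U = 2.91 + 1.645 × 1.33 = 5.098.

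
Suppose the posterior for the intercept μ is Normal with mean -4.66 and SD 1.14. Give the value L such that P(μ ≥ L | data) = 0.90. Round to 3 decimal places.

Need L with P(μ ≥ L) = 0.90: L = -4.66 − z_{0.1}·1.14.
z = 1.282; L = -4.66 − 1.282 × 1.14 = -6.121.

-6.121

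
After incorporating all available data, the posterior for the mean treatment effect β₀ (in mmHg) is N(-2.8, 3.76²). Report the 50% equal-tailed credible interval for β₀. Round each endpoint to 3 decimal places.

The posterior is symmetric, so the 50% equal-tailed interval is β₀ = -2.8 ± z·3.76 with z = 0.674.
Half-width: 0.674 × 3.76 = 2.536.
-2.8 − 2.536 = -5.336; -2.8 + 2.536 = -0.264.

[-5.336, -0.264]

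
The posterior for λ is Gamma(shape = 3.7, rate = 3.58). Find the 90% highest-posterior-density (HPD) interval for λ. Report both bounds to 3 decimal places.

[0.218, 1.819]

The posterior is unimodal and skewed, so the HPD interval has equal density at both endpoints and is the shortest 90% interval.
Solving f(0.218) = f(1.819) with F(1.819) − F(0.218) = 0.90 gives [0.218, 1.819].
For comparison, the equal-tailed interval is [0.334, 2.046]; the HPD is narrower and shifted toward the mode.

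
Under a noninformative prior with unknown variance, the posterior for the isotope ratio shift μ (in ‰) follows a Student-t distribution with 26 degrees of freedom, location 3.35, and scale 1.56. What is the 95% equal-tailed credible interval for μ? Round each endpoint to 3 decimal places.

[0.143, 6.557]

The t_26 distribution is symmetric; the 95% interval is 3.35 ± t·1.56 with t_{0.975,26} = 2.056.
Half-width: 2.056 × 1.56 = 3.207.
3.35 − 3.207 = 0.143; 3.35 + 3.207 = 6.557.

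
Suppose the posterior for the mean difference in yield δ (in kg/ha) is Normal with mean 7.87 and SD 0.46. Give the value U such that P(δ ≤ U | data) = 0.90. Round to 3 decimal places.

8.460

Need U with P(δ ≤ U) = 0.90: U = 7.87 + z_{0.1}·0.46.
z = 1.282; U = 7.87 + 1.282 × 0.46 = 8.460.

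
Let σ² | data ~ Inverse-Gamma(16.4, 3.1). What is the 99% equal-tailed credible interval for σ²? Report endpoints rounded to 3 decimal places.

Inverse-Gamma(16.4, 3.1) quantiles: F⁻¹(0.005) and F⁻¹(0.995).
Equivalently, 1/σ² ~ Gamma(16.4, rate = 3.1); invert its 0.995 and 0.005 quantiles.
Posterior mean ≈ 0.201, SD ≈ 0.053; a Normal approximation gives roughly [0.065, 0.338].
Exact: lower = 0.108; upper = 0.395.

[0.108, 0.395]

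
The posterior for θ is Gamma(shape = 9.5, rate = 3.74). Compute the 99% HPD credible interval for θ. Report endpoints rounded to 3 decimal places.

[0.798, 4.943]

The posterior is unimodal and skewed, so the HPD interval has equal density at both endpoints and is the shortest 99% interval.
Solving f(0.798) = f(4.943) with F(4.943) − F(0.798) = 0.99 gives [0.798, 4.943].
For comparison, the equal-tailed interval is [0.915, 5.158]; the HPD is narrower and shifted toward the mode.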